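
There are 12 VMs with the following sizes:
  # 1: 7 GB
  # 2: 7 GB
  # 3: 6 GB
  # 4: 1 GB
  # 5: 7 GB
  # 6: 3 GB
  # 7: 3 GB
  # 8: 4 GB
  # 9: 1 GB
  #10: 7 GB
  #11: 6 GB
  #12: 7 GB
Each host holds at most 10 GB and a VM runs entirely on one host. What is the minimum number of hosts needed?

7

Total = 7 + 7 + 7 + 7 + 7 + 6 + 6 + 4 + 3 + 3 + 1 + 1 = 59 GB.
Lower bound: ⌈59/10⌉ = 6 hosts.
Also, 7 VMs each exceed 5 GB, and no two of those can share a host, so at least 7 hosts are needed.
A packing using 7 hosts:
  host 1: 7 + 3 = 10
  host 2: 7 + 3 = 10
  host 3: 7 + 1 + 1 = 9
  host 4: 7 = 7
  host 5: 7 = 7
  host 6: 6 + 4 = 10
  host 7: 6 = 6
This matches the lower bound, so 7 is optimal.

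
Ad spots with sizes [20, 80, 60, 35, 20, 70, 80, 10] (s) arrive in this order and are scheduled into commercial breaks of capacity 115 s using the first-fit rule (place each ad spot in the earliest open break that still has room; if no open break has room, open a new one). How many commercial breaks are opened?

  20 → break 1 (new)  [load 20/115]
  80 → break 1  [load 100/115]
  60 → break 2 (new)  [load 60/115]
  35 → break 2  [load 95/115]
  20 → break 2  [load 115/115]
  70 → break 3 (new)  [load 70/115]
  80 → break 4 (new)  [load 80/115]
  10 → break 1  [load 110/115]
4 commercial breaks opened.

4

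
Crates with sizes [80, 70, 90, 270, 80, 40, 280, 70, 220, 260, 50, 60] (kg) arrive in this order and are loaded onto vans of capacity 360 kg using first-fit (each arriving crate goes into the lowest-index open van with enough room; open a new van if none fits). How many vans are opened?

  80 → van 1 (new)  [load 80/360]
  70 → van 1  [load 150/360]
  90 → van 1  [load 240/360]
  270 → van 2 (new)  [load 270/360]
  80 → van 1  [load 320/360]
  40 → van 1  [load 360/360]
  280 → van 3 (new)  [load 280/360]
  70 → van 2  [load 340/360]
  220 → van 4 (new)  [load 220/360]
  260 → van 5 (new)  [load 260/360]
  50 → van 3  [load 330/360]
  60 → van 4  [load 280/360]
5 vans opened.

5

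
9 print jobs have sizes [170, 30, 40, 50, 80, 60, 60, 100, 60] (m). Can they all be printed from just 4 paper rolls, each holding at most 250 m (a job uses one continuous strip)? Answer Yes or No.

Yes

A valid assignment using 3 paper rolls:
  roll 1: 170 + 80 = 250
  roll 2: 100 + 60 + 60 + 30 = 250
  roll 3: 60 + 50 + 40 = 150
That uses only 3 ≤ 4, so 4 paper rolls are enough.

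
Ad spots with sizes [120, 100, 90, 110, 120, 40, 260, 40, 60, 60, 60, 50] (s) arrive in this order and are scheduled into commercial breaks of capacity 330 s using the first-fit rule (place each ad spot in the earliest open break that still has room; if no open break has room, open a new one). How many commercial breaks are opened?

4

  120 → break 1 (new)  [load 120/330]
  100 → break 1  [load 220/330]
  90 → break 1  [load 310/330]
  110 → break 2 (new)  [load 110/330]
  120 → break 2  [load 230/330]
  40 → break 2  [load 270/330]
  260 → break 3 (new)  [load 260/330]
  40 → break 2  [load 310/330]
  60 → break 3  [load 320/330]
  60 → break 4 (new)  [load 60/330]
  60 → break 4  [load 120/330]
  50 → break 4  [load 170/330]
4 commercial breaks opened.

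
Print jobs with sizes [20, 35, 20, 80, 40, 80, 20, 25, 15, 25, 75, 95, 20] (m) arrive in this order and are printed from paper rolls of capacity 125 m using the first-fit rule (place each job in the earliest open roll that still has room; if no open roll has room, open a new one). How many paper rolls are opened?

5

  20 → roll 1 (new)  [load 20/125]
  35 → roll 1  [load 55/125]
  20 → roll 1  [load 75/125]
  80 → roll 2 (new)  [load 80/125]
  40 → roll 1  [load 115/125]
  80 → roll 3 (new)  [load 80/125]
  20 → roll 2  [load 100/125]
  25 → roll 2  [load 125/125]
  15 → roll 3  [load 95/125]
  25 → roll 3  [load 120/125]
  75 → roll 4 (new)  [load 75/125]
  95 → roll 5 (new)  [load 95/125]
  20 → roll 4  [load 95/125]
5 paper rolls opened.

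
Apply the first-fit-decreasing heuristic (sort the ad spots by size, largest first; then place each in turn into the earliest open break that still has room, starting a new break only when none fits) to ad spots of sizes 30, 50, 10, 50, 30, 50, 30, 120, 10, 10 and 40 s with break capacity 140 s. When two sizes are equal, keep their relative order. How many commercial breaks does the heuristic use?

Sorted descending: 120, 50, 50, 50, 40, 30, 30, 30, 10, 10, 10.
  120 → break 1 (new)  [load 120/140]
  50 → break 2 (new)  [load 50/140]
  50 → break 2  [load 100/140]
  50 → break 3 (new)  [load 50/140]
  40 → break 2  [load 140/140]
  30 → break 3  [load 80/140]
  30 → break 3  [load 110/140]
  30 → break 3  [load 140/140]
  10 → break 1  [load 130/140]
  10 → break 1  [load 140/140]
  10 → break 4 (new)  [load 10/140]
4 commercial breaks opened.

4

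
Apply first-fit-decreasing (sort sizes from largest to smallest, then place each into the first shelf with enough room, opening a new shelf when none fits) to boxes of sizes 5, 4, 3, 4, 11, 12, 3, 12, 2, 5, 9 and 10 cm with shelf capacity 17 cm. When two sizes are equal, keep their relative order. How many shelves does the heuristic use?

Sorted descending: 12, 12, 11, 10, 9, 5, 5, 4, 4, 3, 3, 2.
  12 → shelf 1 (new)  [load 12/17]
  12 → shelf 2 (new)  [load 12/17]
  11 → shelf 3 (new)  [load 11/17]
  10 → shelf 4 (new)  [load 10/17]
  9 → shelf 5 (new)  [load 9/17]
  5 → shelf 1  [load 17/17]
  5 → shelf 2  [load 17/17]
  4 → shelf 3  [load 15/17]
  4 → shelf 4  [load 14/17]
  3 → shelf 4  [load 17/17]
  3 → shelf 5  [load 12/17]
  2 → shelf 3  [load 17/17]
5 shelves opened.

5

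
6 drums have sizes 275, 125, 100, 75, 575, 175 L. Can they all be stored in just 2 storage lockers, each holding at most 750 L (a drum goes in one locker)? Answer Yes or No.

Yes

A valid assignment using 2 storage lockers:
  locker 1: 575 + 175 = 750
  locker 2: 275 + 125 + 100 + 75 = 575
Every load is within 750 L, so 2 storage lockers suffice.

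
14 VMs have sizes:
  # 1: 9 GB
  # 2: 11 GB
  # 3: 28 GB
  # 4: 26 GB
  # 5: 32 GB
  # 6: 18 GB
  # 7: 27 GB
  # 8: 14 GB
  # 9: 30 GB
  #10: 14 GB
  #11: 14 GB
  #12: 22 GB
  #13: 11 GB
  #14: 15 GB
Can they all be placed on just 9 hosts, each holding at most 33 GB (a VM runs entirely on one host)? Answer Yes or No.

Total = 271 GB; ⌈271/33⌉ = 9.
The bound of 9 does not rule out 9, but exhaustive search shows no assignment into 9 hosts of capacity 33 GB exists — the minimum is 10.

No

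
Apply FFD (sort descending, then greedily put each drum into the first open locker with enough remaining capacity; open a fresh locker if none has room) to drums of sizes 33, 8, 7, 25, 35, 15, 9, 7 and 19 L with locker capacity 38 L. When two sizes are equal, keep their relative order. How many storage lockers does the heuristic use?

Sorted descending: 35, 33, 25, 19, 15, 9, 8, 7, 7.
  35 → locker 1 (new)  [load 35/38]
  33 → locker 2 (new)  [load 33/38]
  25 → locker 3 (new)  [load 25/38]
  19 → locker 4 (new)  [load 19/38]
  15 → locker 4  [load 34/38]
  9 → locker 3  [load 34/38]
  8 → locker 5 (new)  [load 8/38]
  7 → locker 5  [load 15/38]
  7 → locker 5  [load 22/38]
5 storage lockers opened.

5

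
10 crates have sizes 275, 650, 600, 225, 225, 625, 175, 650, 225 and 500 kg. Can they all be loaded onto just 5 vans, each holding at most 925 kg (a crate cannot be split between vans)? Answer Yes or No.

A valid assignment using 5 vans:
  van 1: 650 + 275 = 925
  van 2: 650 + 225 = 875
  van 3: 625 + 225 = 850
  van 4: 600 + 225 = 825
  van 5: 500 + 175 = 675
Every load is within 925 kg, so 5 vans suffice.

Yes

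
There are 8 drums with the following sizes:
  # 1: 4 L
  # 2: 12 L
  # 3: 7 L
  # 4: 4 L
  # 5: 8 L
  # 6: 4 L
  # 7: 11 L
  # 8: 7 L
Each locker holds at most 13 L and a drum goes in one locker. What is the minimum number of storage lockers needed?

5

Total = 12 + 11 + 8 + 7 + 7 + 4 + 4 + 4 = 57 L.
Lower bound: ⌈57/13⌉ = 5 storage lockers.
A packing using 5 storage lockers:
  locker 1: 12 = 12
  locker 2: 11 = 11
  locker 3: 8 + 4 = 12
  locker 4: 7 + 4 = 11
  locker 5: 7 + 4 = 11
This matches the lower bound, so 5 is optimal.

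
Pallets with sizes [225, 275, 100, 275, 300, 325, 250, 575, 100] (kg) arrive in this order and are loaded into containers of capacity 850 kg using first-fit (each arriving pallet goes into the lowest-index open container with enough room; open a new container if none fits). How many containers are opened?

  225 → container 1 (new)  [load 225/850]
  275 → container 1  [load 500/850]
  100 → container 1  [load 600/850]
  275 → container 2 (new)  [load 275/850]
  300 → container 2  [load 575/850]
  325 → container 3 (new)  [load 325/850]
  250 → container 1  [load 850/850]
  575 → container 4 (new)  [load 575/850]
  100 → container 2  [load 675/850]
4 containers opened.

4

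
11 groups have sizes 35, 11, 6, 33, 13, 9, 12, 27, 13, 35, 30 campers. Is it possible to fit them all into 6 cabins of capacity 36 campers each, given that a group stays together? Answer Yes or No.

No

Total = 224 campers; ⌈224/36⌉ = 7.
At least 7 cabins are required, but only 6 are allowed.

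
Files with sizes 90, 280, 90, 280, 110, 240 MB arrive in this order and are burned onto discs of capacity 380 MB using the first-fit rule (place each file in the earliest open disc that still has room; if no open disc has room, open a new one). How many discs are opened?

3

  90 → disc 1 (new)  [load 90/380]
  280 → disc 1  [load 370/380]
  90 → disc 2 (new)  [load 90/380]
  280 → disc 2  [load 370/380]
  110 → disc 3 (new)  [load 110/380]
  240 → disc 3  [load 350/380]
3 discs opened.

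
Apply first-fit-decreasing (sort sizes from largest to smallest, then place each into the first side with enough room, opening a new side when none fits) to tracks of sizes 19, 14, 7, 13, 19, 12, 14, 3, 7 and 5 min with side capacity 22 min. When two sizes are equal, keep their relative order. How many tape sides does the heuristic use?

Sorted descending: 19, 19, 14, 14, 13, 12, 7, 7, 5, 3.
  19 → side 1 (new)  [load 19/22]
  19 → side 2 (new)  [load 19/22]
  14 → side 3 (new)  [load 14/22]
  14 → side 4 (new)  [load 14/22]
  13 → side 5 (new)  [load 13/22]
  12 → side 6 (new)  [load 12/22]
  7 → side 3  [load 21/22]
  7 → side 4  [load 21/22]
  5 → side 5  [load 18/22]
  3 → side 1  [load 22/22]
6 tape sides opened.

6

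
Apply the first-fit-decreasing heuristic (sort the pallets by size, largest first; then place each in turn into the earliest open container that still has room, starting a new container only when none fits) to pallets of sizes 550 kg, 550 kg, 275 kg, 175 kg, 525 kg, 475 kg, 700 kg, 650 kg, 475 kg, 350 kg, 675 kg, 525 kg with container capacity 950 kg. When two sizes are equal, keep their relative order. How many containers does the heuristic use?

8

Sorted descending: 700, 675, 650, 550, 550, 525, 525, 475, 475, 350, 275, 175.
  700 → container 1 (new)  [load 700/950]
  675 → container 2 (new)  [load 675/950]
  650 → container 3 (new)  [load 650/950]
  550 → container 4 (new)  [load 550/950]
  550 → container 5 (new)  [load 550/950]
  525 → container 6 (new)  [load 525/950]
  525 → container 7 (new)  [load 525/950]
  475 → container 8 (new)  [load 475/950]
  475 → container 8  [load 950/950]
  350 → container 4  [load 900/950]
  275 → container 2  [load 950/950]
  175 → container 1  [load 875/950]
8 containers opened.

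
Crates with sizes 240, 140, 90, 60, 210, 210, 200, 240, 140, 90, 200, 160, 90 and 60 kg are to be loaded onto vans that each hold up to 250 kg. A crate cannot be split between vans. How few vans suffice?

Total = 240 + 240 + 210 + 210 + 200 + 200 + 160 + 140 + 140 + 90 + 90 + 90 + 60 + 60 = 2130 kg.
Lower bound: ⌈2130/250⌉ = 9 vans.
A packing using 10 vans:
  van 1: 240 = 240
  van 2: 240 = 240
  van 3: 210 = 210
  van 4: 210 = 210
  van 5: 200 = 200
  van 6: 200 = 200
  van 7: 160 + 90 = 250
  van 8: 140 + 90 = 230
  van 9: 140 + 90 = 230
  van 10: 60 + 60 = 120
No arrangement into 9 vans stays within capacity, so 10 is optimal.

10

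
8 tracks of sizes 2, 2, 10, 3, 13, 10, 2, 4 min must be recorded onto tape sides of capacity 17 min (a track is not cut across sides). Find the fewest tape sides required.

Total = 13 + 10 + 10 + 4 + 3 + 2 + 2 + 2 = 46 min.
Lower bound: ⌈46/17⌉ = 3 tape sides.
A packing using 3 tape sides:
  side 1: 13 + 4 = 17
  side 2: 10 + 3 + 2 + 2 = 17
  side 3: 10 + 2 = 12
This matches the lower bound, so 3 is optimal.

3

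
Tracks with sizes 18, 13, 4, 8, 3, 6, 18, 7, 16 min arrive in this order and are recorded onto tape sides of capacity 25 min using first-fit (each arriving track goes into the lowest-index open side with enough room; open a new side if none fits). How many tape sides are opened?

  18 → side 1 (new)  [load 18/25]
  13 → side 2 (new)  [load 13/25]
  4 → side 1  [load 22/25]
  8 → side 2  [load 21/25]
  3 → side 1  [load 25/25]
  6 → side 3 (new)  [load 6/25]
  18 → side 3  [load 24/25]
  7 → side 4 (new)  [load 7/25]
  16 → side 4  [load 23/25]
4 tape sides opened.

4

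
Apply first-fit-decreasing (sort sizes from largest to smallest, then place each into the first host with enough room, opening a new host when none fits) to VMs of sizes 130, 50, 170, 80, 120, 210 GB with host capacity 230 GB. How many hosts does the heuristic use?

4

Sorted descending: 210, 170, 130, 120, 80, 50.
  210 → host 1 (new)  [load 210/230]
  170 → host 2 (new)  [load 170/230]
  130 → host 3 (new)  [load 130/230]
  120 → host 4 (new)  [load 120/230]
  80 → host 3  [load 210/230]
  50 → host 2  [load 220/230]
4 hosts opened.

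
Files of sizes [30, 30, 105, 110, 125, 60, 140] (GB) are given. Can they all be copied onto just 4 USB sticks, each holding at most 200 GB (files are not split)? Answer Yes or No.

A valid assignment using 4 USB sticks:
  USB stick 1: 140 + 60 = 200
  USB stick 2: 125 + 30 + 30 = 185
  USB stick 3: 110 = 110
  USB stick 4: 105 = 105
Every load is within 200 GB, so 4 USB sticks suffice.

Yes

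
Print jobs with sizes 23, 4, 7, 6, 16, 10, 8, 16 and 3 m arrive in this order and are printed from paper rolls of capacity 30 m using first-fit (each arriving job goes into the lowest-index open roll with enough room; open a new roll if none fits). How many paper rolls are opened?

4

  23 → roll 1 (new)  [load 23/30]
  4 → roll 1  [load 27/30]
  7 → roll 2 (new)  [load 7/30]
  6 → roll 2  [load 13/30]
  16 → roll 2  [load 29/30]
  10 → roll 3 (new)  [load 10/30]
  8 → roll 3  [load 18/30]
  16 → roll 4 (new)  [load 16/30]
  3 → roll 1  [load 30/30]
4 paper rolls opened.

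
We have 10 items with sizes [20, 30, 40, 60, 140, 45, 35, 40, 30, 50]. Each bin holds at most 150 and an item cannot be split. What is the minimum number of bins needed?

Total = 140 + 60 + 50 + 45 + 40 + 40 + 35 + 30 + 30 + 20 = 490.
Lower bound: ⌈490/150⌉ = 4 bins.
A packing using 4 bins:
  bin 1: 140 = 140
  bin 2: 60 + 50 + 40 = 150
  bin 3: 45 + 40 + 35 + 30 = 150
  bin 4: 30 + 20 = 50
This matches the lower bound, so 4 is optimal.

4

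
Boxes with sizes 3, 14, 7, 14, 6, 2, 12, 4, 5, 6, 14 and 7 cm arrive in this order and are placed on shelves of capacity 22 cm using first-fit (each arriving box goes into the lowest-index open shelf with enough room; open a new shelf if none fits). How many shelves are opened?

5

  3 → shelf 1 (new)  [load 3/22]
  14 → shelf 1  [load 17/22]
  7 → shelf 2 (new)  [load 7/22]
  14 → shelf 2  [load 21/22]
  6 → shelf 3 (new)  [load 6/22]
  2 → shelf 1  [load 19/22]
  12 → shelf 3  [load 18/22]
  4 → shelf 3  [load 22/22]
  5 → shelf 4 (new)  [load 5/22]
  6 → shelf 4  [load 11/22]
  14 → shelf 5 (new)  [load 14/22]
  7 → shelf 4  [load 18/22]
5 shelves opened.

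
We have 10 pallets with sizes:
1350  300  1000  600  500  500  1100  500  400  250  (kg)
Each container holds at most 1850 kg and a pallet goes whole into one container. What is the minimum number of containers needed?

Total = 1350 + 1100 + 1000 + 600 + 500 + 500 + 500 + 400 + 300 + 250 = 6500 kg.
Lower bound: ⌈6500/1850⌉ = 4 containers.
A packing using 4 containers:
  container 1: 1350 + 500 = 1850
  container 2: 1100 + 600 = 1700
  container 3: 1000 + 500 + 300 = 1800
  container 4: 500 + 400 + 250 = 1150
This matches the lower bound, so 4 is optimal.

4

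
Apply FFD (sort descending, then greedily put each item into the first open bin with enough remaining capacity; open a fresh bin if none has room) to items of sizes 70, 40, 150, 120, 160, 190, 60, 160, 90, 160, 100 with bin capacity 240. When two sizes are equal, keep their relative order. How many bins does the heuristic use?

6

Sorted descending: 190, 160, 160, 160, 150, 120, 100, 90, 70, 60, 40.
  190 → bin 1 (new)  [load 190/240]
  160 → bin 2 (new)  [load 160/240]
  160 → bin 3 (new)  [load 160/240]
  160 → bin 4 (new)  [load 160/240]
  150 → bin 5 (new)  [load 150/240]
  120 → bin 6 (new)  [load 120/240]
  100 → bin 6  [load 220/240]
  90 → bin 5  [load 240/240]
  70 → bin 2  [load 230/240]
  60 → bin 3  [load 220/240]
  40 → bin 1  [load 230/240]
6 bins opened.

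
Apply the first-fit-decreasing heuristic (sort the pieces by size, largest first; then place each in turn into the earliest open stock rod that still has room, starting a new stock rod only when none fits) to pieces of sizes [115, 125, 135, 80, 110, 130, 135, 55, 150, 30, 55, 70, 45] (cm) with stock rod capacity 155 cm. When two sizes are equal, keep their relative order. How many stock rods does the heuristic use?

Sorted descending: 150, 135, 135, 130, 125, 115, 110, 80, 70, 55, 55, 45, 30.
  150 → stock rod 1 (new)  [load 150/155]
  135 → stock rod 2 (new)  [load 135/155]
  135 → stock rod 3 (new)  [load 135/155]
  130 → stock rod 4 (new)  [load 130/155]
  125 → stock rod 5 (new)  [load 125/155]
  115 → stock rod 6 (new)  [load 115/155]
  110 → stock rod 7 (new)  [load 110/155]
  80 → stock rod 8 (new)  [load 80/155]
  70 → stock rod 8  [load 150/155]
  55 → stock rod 9 (new)  [load 55/155]
  55 → stock rod 9  [load 110/155]
  45 → stock rod 7  [load 155/155]
  30 → stock rod 5  [load 155/155]
9 stock rods opened.

9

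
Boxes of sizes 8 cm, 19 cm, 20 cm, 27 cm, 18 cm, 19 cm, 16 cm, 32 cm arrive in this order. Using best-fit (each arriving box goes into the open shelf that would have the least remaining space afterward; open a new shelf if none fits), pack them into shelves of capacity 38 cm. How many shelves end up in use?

  8 → shelf 1 (new)  [load 8/38]
  19 → shelf 1  [load 27/38]
  20 → shelf 2 (new)  [load 20/38]
  27 → shelf 3 (new)  [load 27/38]
  18 → shelf 2  [load 38/38]
  19 → shelf 4 (new)  [load 19/38]
  16 → shelf 4  [load 35/38]
  32 → shelf 5 (new)  [load 32/38]
5 shelves opened.

5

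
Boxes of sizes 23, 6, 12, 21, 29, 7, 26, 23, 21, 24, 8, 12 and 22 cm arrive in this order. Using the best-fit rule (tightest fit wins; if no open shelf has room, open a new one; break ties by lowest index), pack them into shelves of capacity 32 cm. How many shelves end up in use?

9

  23 → shelf 1 (new)  [load 23/32]
  6 → shelf 1  [load 29/32]
  12 → shelf 2 (new)  [load 12/32]
  21 → shelf 3 (new)  [load 21/32]
  29 → shelf 4 (new)  [load 29/32]
  7 → shelf 3  [load 28/32]
  26 → shelf 5 (new)  [load 26/32]
  23 → shelf 6 (new)  [load 23/32]
  21 → shelf 7 (new)  [load 21/32]
  24 → shelf 8 (new)  [load 24/32]
  8 → shelf 8  [load 32/32]
  12 → shelf 2  [load 24/32]
  22 → shelf 9 (new)  [load 22/32]
9 shelves opened.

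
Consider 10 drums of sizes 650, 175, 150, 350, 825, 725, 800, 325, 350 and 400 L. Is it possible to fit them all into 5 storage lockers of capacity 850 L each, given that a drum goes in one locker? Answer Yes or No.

No

Total = 4750 L; ⌈4750/850⌉ = 6.
At least 6 storage lockers are required, but only 5 are allowed.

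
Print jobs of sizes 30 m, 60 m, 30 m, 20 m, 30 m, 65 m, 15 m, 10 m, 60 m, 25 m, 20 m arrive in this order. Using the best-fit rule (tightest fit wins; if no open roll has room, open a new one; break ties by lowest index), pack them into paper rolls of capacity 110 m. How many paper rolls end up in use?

4

  30 → roll 1 (new)  [load 30/110]
  60 → roll 1  [load 90/110]
  30 → roll 2 (new)  [load 30/110]
  20 → roll 1  [load 110/110]
  30 → roll 2  [load 60/110]
  65 → roll 3 (new)  [load 65/110]
  15 → roll 3  [load 80/110]
  10 → roll 3  [load 90/110]
  60 → roll 4 (new)  [load 60/110]
  25 → roll 2  [load 85/110]
  20 → roll 3  [load 110/110]
4 paper rolls opened.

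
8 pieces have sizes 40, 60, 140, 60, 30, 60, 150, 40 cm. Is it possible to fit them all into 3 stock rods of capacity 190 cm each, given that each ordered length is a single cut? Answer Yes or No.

Total = 580 cm; ⌈580/190⌉ = 4.
At least 4 stock rods are required, but only 3 are allowed.

No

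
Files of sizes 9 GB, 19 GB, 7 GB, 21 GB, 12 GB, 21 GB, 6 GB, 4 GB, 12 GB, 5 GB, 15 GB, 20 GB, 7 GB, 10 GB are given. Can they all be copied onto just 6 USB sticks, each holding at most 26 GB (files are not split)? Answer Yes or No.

Total = 168 GB; ⌈168/26⌉ = 7.
At least 7 USB sticks are required, but only 6 are allowed.

No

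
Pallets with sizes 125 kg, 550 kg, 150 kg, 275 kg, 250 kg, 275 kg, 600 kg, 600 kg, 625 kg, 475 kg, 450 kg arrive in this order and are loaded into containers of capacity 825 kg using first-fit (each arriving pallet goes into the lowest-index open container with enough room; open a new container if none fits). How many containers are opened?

  125 → container 1 (new)  [load 125/825]
  550 → container 1  [load 675/825]
  150 → container 1  [load 825/825]
  275 → container 2 (new)  [load 275/825]
  250 → container 2  [load 525/825]
  275 → container 2  [load 800/825]
  600 → container 3 (new)  [load 600/825]
  600 → container 4 (new)  [load 600/825]
  625 → container 5 (new)  [load 625/825]
  475 → container 6 (new)  [load 475/825]
  450 → container 7 (new)  [load 450/825]
7 containers opened.

7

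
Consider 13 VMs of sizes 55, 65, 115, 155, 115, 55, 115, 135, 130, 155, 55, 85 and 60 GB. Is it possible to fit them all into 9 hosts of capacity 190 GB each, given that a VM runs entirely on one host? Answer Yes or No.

A valid assignment using 8 hosts:
  host 1: 155 = 155
  host 2: 155 = 155
  host 3: 135 + 55 = 190
  host 4: 130 + 60 = 190
  host 5: 115 + 65 = 180
  host 6: 115 + 55 = 170
  host 7: 115 + 55 = 170
  host 8: 85 = 85
That uses only 8 ≤ 9, so 9 hosts are enough.

Yes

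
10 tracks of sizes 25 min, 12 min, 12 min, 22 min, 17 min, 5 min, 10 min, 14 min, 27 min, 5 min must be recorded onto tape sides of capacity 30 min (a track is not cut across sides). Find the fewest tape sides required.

6

Total = 27 + 25 + 22 + 17 + 14 + 12 + 12 + 10 + 5 + 5 = 149 min.
Lower bound: ⌈149/30⌉ = 5 tape sides.
A packing using 6 tape sides:
  side 1: 27 = 27
  side 2: 25 + 5 = 30
  side 3: 22 + 5 = 27
  side 4: 17 + 12 = 29
  side 5: 14 + 12 = 26
  side 6: 10 = 10
No arrangement into 5 tape sides stays within capacity, so 6 is optimal.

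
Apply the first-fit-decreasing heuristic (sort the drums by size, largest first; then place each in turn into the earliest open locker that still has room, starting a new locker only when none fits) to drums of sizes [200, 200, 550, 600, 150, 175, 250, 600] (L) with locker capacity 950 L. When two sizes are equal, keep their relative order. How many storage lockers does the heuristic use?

3

Sorted descending: 600, 600, 550, 250, 200, 200, 175, 150.
  600 → locker 1 (new)  [load 600/950]
  600 → locker 2 (new)  [load 600/950]
  550 → locker 3 (new)  [load 550/950]
  250 → locker 1  [load 850/950]
  200 → locker 2  [load 800/950]
  200 → locker 3  [load 750/950]
  175 → locker 3  [load 925/950]
  150 → locker 2  [load 950/950]
3 storage lockers opened.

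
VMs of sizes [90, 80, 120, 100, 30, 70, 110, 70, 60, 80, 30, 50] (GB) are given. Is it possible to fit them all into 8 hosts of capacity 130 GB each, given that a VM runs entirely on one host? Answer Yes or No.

A valid assignment using 8 hosts:
  host 1: 120 = 120
  host 2: 110 = 110
  host 3: 100 + 30 = 130
  host 4: 90 + 30 = 120
  host 5: 80 + 50 = 130
  host 6: 80 = 80
  host 7: 70 + 60 = 130
  host 8: 70 = 70
Every load is within 130 GB, so 8 hosts suffice.

Yes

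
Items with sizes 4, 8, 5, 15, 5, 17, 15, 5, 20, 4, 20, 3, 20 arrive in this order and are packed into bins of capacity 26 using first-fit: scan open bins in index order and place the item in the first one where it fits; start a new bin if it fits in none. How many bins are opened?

7

  4 → bin 1 (new)  [load 4/26]
  8 → bin 1  [load 12/26]
  5 → bin 1  [load 17/26]
  15 → bin 2 (new)  [load 15/26]
  5 → bin 1  [load 22/26]
  17 → bin 3 (new)  [load 17/26]
  15 → bin 4 (new)  [load 15/26]
  5 → bin 2  [load 20/26]
  20 → bin 5 (new)  [load 20/26]
  4 → bin 1  [load 26/26]
  20 → bin 6 (new)  [load 20/26]
  3 → bin 2  [load 23/26]
  20 → bin 7 (new)  [load 20/26]
7 bins opened.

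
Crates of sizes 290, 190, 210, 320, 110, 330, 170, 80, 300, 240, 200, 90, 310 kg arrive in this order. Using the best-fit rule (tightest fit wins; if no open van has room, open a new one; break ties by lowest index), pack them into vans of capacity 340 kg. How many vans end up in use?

  290 → van 1 (new)  [load 290/340]
  190 → van 2 (new)  [load 190/340]
  210 → van 3 (new)  [load 210/340]
  320 → van 4 (new)  [load 320/340]
  110 → van 3  [load 320/340]
  330 → van 5 (new)  [load 330/340]
  170 → van 6 (new)  [load 170/340]
  80 → van 2  [load 270/340]
  300 → van 7 (new)  [load 300/340]
  240 → van 8 (new)  [load 240/340]
  200 → van 9 (new)  [load 200/340]
  90 → van 8  [load 330/340]
  310 → van 10 (new)  [load 310/340]
10 vans opened.

10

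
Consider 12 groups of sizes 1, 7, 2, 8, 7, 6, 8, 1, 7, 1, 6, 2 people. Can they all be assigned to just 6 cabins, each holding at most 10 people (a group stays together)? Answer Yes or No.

No

Total = 56 people; ⌈56/10⌉ = 6.
7 groups each exceed half the capacity and cannot share a cabin, forcing at least 7 cabins.
At least 7 cabins are required, but only 6 are allowed.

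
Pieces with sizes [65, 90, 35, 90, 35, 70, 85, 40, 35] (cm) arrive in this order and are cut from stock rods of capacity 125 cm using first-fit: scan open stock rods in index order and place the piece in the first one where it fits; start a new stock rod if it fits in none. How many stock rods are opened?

5

  65 → stock rod 1 (new)  [load 65/125]
  90 → stock rod 2 (new)  [load 90/125]
  35 → stock rod 1  [load 100/125]
  90 → stock rod 3 (new)  [load 90/125]
  35 → stock rod 2  [load 125/125]
  70 → stock rod 4 (new)  [load 70/125]
  85 → stock rod 5 (new)  [load 85/125]
  40 → stock rod 4  [load 110/125]
  35 → stock rod 3  [load 125/125]
5 stock rods opened.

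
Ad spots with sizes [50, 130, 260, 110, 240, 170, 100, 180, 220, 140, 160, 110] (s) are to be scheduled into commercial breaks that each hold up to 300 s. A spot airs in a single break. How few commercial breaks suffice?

7

Total = 260 + 240 + 220 + 180 + 170 + 160 + 140 + 130 + 110 + 110 + 100 + 50 = 1870 s.
Lower bound: ⌈1870/300⌉ = 7 commercial breaks.
A packing using 7 commercial breaks:
  break 1: 260 = 260
  break 2: 240 + 50 = 290
  break 3: 220 = 220
  break 4: 180 + 110 = 290
  break 5: 170 + 130 = 300
  break 6: 160 + 140 = 300
  break 7: 110 + 100 = 210
This matches the lower bound, so 7 is optimal.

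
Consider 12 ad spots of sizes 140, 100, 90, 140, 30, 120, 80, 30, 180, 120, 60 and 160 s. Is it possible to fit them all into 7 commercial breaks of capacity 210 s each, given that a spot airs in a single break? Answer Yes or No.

Yes

A valid assignment using 7 commercial breaks:
  break 1: 180 + 30 = 210
  break 2: 160 + 30 = 190
  break 3: 140 + 60 = 200
  break 4: 140 = 140
  break 5: 120 + 90 = 210
  break 6: 120 + 80 = 200
  break 7: 100 = 100
Every load is within 210 s, so 7 commercial breaks suffice.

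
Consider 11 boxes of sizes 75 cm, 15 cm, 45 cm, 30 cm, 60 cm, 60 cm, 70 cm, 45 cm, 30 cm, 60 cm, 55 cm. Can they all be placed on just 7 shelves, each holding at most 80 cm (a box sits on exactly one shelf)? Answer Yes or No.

No

Total = 545 cm; ⌈545/80⌉ = 7.
8 boxes each exceed half the capacity and cannot share a shelf, forcing at least 8 shelves.
At least 8 shelves are required, but only 7 are allowed.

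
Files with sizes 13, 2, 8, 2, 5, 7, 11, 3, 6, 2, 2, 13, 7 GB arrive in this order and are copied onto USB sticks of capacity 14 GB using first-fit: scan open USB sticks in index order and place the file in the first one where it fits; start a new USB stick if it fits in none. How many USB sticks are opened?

6

  13 → USB stick 1 (new)  [load 13/14]
  2 → USB stick 2 (new)  [load 2/14]
  8 → USB stick 2  [load 10/14]
  2 → USB stick 2  [load 12/14]
  5 → USB stick 3 (new)  [load 5/14]
  7 → USB stick 3  [load 12/14]
  11 → USB stick 4 (new)  [load 11/14]
  3 → USB stick 4  [load 14/14]
  6 → USB stick 5 (new)  [load 6/14]
  2 → USB stick 2  [load 14/14]
  2 → USB stick 3  [load 14/14]
  13 → USB stick 6 (new)  [load 13/14]
  7 → USB stick 5  [load 13/14]
6 USB sticks opened.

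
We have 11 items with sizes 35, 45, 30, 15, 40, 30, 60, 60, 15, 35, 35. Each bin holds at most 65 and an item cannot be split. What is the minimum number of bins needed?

Total = 60 + 60 + 45 + 40 + 35 + 35 + 35 + 30 + 30 + 15 + 15 = 400.
Lower bound: ⌈400/65⌉ = 7 bins.
A packing using 7 bins:
  bin 1: 60 = 60
  bin 2: 60 = 60
  bin 3: 45 + 15 = 60
  bin 4: 40 + 15 = 55
  bin 5: 35 + 30 = 65
  bin 6: 35 + 30 = 65
  bin 7: 35 = 35
This matches the lower bound, so 7 is optimal.

7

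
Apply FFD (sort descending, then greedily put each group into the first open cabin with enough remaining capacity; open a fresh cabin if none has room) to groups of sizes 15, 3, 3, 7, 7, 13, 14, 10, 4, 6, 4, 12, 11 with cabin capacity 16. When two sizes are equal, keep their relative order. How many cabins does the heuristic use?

8

Sorted descending: 15, 14, 13, 12, 11, 10, 7, 7, 6, 4, 4, 3, 3.
  15 → cabin 1 (new)  [load 15/16]
  14 → cabin 2 (new)  [load 14/16]
  13 → cabin 3 (new)  [load 13/16]
  12 → cabin 4 (new)  [load 12/16]
  11 → cabin 5 (new)  [load 11/16]
  10 → cabin 6 (new)  [load 10/16]
  7 → cabin 7 (new)  [load 7/16]
  7 → cabin 7  [load 14/16]
  6 → cabin 6  [load 16/16]
  4 → cabin 4  [load 16/16]
  4 → cabin 5  [load 15/16]
  3 → cabin 3  [load 16/16]
  3 → cabin 8 (new)  [load 3/16]
8 cabins opened.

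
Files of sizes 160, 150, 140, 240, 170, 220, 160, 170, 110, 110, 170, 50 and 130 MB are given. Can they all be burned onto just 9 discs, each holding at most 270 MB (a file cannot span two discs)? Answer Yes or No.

Yes

A valid assignment using 9 discs:
  disc 1: 240 = 240
  disc 2: 220 + 50 = 270
  disc 3: 170 = 170
  disc 4: 170 = 170
  disc 5: 170 = 170
  disc 6: 160 + 110 = 270
  disc 7: 160 + 110 = 270
  disc 8: 150 = 150
  disc 9: 140 + 130 = 270
Every load is within 270 MB, so 9 discs suffice.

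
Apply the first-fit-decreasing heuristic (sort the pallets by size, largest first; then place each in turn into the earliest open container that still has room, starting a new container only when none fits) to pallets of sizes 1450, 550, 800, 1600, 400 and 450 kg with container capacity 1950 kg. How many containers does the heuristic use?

Sorted descending: 1600, 1450, 800, 550, 450, 400.
  1600 → container 1 (new)  [load 1600/1950]
  1450 → container 2 (new)  [load 1450/1950]
  800 → container 3 (new)  [load 800/1950]
  550 → container 3  [load 1350/1950]
  450 → container 2  [load 1900/1950]
  400 → container 3  [load 1750/1950]
3 containers opened.

3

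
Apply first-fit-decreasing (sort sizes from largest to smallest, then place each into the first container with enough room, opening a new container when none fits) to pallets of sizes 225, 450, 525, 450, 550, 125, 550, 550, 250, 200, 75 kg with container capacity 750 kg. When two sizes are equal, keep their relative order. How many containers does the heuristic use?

6

Sorted descending: 550, 550, 550, 525, 450, 450, 250, 225, 200, 125, 75.
  550 → container 1 (new)  [load 550/750]
  550 → container 2 (new)  [load 550/750]
  550 → container 3 (new)  [load 550/750]
  525 → container 4 (new)  [load 525/750]
  450 → container 5 (new)  [load 450/750]
  450 → container 6 (new)  [load 450/750]
  250 → container 5  [load 700/750]
  225 → container 4  [load 750/750]
  200 → container 1  [load 750/750]
  125 → container 2  [load 675/750]
  75 → container 2  [load 750/750]
6 containers opened.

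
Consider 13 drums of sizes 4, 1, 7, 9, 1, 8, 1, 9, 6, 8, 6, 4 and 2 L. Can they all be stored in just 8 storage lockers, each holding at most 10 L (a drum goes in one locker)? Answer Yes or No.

Yes

A valid assignment using 7 storage lockers:
  locker 1: 9 + 1 = 10
  locker 2: 9 + 1 = 10
  locker 3: 8 + 2 = 10
  locker 4: 8 + 1 = 9
  locker 5: 7 = 7
  locker 6: 6 + 4 = 10
  locker 7: 6 + 4 = 10
That uses only 7 ≤ 8, so 8 storage lockers are enough.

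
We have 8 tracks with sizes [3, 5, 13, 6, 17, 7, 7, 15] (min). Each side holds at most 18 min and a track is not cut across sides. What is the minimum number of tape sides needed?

Total = 17 + 15 + 13 + 7 + 7 + 6 + 5 + 3 = 73 min.
Lower bound: ⌈73/18⌉ = 5 tape sides.
A packing using 5 tape sides:
  side 1: 17 = 17
  side 2: 15 + 3 = 18
  side 3: 13 + 5 = 18
  side 4: 7 + 7 = 14
  side 5: 6 = 6
This matches the lower bound, so 5 is optimal.

5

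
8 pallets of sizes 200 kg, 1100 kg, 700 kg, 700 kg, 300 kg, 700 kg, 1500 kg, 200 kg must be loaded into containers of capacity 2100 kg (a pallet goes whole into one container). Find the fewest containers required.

3

Total = 1500 + 1100 + 700 + 700 + 700 + 300 + 200 + 200 = 5400 kg.
Lower bound: ⌈5400/2100⌉ = 3 containers.
A packing using 3 containers:
  container 1: 1500 + 300 + 200 = 2000
  container 2: 1100 + 700 + 200 = 2000
  container 3: 700 + 700 = 1400
This matches the lower bound, so 3 is optimal.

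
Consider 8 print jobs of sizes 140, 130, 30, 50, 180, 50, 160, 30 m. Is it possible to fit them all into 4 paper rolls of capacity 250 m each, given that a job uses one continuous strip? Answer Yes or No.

Yes

A valid assignment using 4 paper rolls:
  roll 1: 180 + 50 = 230
  roll 2: 160 + 50 + 30 = 240
  roll 3: 140 + 30 = 170
  roll 4: 130 = 130
Every load is within 250 m, so 4 paper rolls suffice.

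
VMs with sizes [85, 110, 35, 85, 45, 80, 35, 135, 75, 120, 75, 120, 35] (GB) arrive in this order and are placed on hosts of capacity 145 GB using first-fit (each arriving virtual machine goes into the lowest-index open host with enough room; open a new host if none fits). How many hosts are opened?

  85 → host 1 (new)  [load 85/145]
  110 → host 2 (new)  [load 110/145]
  35 → host 1  [load 120/145]
  85 → host 3 (new)  [load 85/145]
  45 → host 3  [load 130/145]
  80 → host 4 (new)  [load 80/145]
  35 → host 2  [load 145/145]
  135 → host 5 (new)  [load 135/145]
  75 → host 6 (new)  [load 75/145]
  120 → host 7 (new)  [load 120/145]
  75 → host 8 (new)  [load 75/145]
  120 → host 9 (new)  [load 120/145]
  35 → host 4  [load 115/145]
9 hosts opened.

9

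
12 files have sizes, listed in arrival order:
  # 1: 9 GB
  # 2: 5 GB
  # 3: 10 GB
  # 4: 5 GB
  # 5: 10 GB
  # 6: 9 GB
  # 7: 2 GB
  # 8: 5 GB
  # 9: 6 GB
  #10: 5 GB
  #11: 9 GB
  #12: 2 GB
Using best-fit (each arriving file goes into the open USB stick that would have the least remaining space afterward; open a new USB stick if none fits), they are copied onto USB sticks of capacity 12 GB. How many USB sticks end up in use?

  9 → USB stick 1 (new)  [load 9/12]
  5 → USB stick 2 (new)  [load 5/12]
  10 → USB stick 3 (new)  [load 10/12]
  5 → USB stick 2  [load 10/12]
  10 → USB stick 4 (new)  [load 10/12]
  9 → USB stick 5 (new)  [load 9/12]
  2 → USB stick 2  [load 12/12]
  5 → USB stick 6 (new)  [load 5/12]
  6 → USB stick 6  [load 11/12]
  5 → USB stick 7 (new)  [load 5/12]
  9 → USB stick 8 (new)  [load 9/12]
  2 → USB stick 3  [load 12/12]
8 USB sticks opened.

8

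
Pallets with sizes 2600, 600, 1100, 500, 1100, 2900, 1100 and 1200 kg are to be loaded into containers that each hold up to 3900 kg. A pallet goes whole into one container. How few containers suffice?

Total = 2900 + 2600 + 1200 + 1100 + 1100 + 1100 + 600 + 500 = 11100 kg.
Lower bound: ⌈11100/3900⌉ = 3 containers.
A packing using 3 containers:
  container 1: 2900 + 600 = 3500
  container 2: 2600 + 1200 = 3800
  container 3: 1100 + 1100 + 1100 + 500 = 3800
This matches the lower bound, so 3 is optimal.

3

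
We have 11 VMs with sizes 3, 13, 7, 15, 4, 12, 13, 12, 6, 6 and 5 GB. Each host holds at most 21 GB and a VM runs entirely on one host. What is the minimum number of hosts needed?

Total = 15 + 13 + 13 + 12 + 12 + 7 + 6 + 6 + 5 + 4 + 3 = 96 GB.
Lower bound: ⌈96/21⌉ = 5 hosts.
A packing using 5 hosts:
  host 1: 15 + 6 = 21
  host 2: 13 + 7 = 20
  host 3: 13 + 6 = 19
  host 4: 12 + 5 + 4 = 21
  host 5: 12 + 3 = 15
This matches the lower bound, so 5 is optimal.

5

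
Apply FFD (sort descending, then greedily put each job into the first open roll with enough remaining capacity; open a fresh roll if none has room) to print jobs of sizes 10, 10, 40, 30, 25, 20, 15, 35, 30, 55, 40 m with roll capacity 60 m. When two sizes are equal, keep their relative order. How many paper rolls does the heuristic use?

Sorted descending: 55, 40, 40, 35, 30, 30, 25, 20, 15, 10, 10.
  55 → roll 1 (new)  [load 55/60]
  40 → roll 2 (new)  [load 40/60]
  40 → roll 3 (new)  [load 40/60]
  35 → roll 4 (new)  [load 35/60]
  30 → roll 5 (new)  [load 30/60]
  30 → roll 5  [load 60/60]
  25 → roll 4  [load 60/60]
  20 → roll 2  [load 60/60]
  15 → roll 3  [load 55/60]
  10 → roll 6 (new)  [load 10/60]
  10 → roll 6  [load 20/60]
6 paper rolls opened.

6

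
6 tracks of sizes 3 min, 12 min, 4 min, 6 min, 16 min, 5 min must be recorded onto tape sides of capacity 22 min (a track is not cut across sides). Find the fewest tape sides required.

3

Total = 16 + 12 + 6 + 5 + 4 + 3 = 46 min.
Lower bound: ⌈46/22⌉ = 3 tape sides.
A packing using 3 tape sides:
  side 1: 16 + 6 = 22
  side 2: 12 + 5 + 4 = 21
  side 3: 3 = 3
This matches the lower bound, so 3 is optimal.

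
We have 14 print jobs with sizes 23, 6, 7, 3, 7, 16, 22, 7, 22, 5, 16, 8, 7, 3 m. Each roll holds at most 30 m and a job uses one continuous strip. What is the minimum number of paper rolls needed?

6

Total = 23 + 22 + 22 + 16 + 16 + 8 + 7 + 7 + 7 + 7 + 6 + 5 + 3 + 3 = 152 m.
Lower bound: ⌈152/30⌉ = 6 paper rolls.
A packing using 6 paper rolls:
  roll 1: 23 + 7 = 30
  roll 2: 22 + 8 = 30
  roll 3: 22 + 7 = 29
  roll 4: 16 + 7 + 7 = 30
  roll 5: 16 + 6 + 5 + 3 = 30
  roll 6: 3 = 3
This matches the lower bound, so 6 is optimal.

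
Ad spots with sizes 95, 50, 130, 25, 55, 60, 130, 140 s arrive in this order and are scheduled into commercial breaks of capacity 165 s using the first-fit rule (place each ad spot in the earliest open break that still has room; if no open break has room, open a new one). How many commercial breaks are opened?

  95 → break 1 (new)  [load 95/165]
  50 → break 1  [load 145/165]
  130 → break 2 (new)  [load 130/165]
  25 → break 2  [load 155/165]
  55 → break 3 (new)  [load 55/165]
  60 → break 3  [load 115/165]
  130 → break 4 (new)  [load 130/165]
  140 → break 5 (new)  [load 140/165]
5 commercial breaks opened.

5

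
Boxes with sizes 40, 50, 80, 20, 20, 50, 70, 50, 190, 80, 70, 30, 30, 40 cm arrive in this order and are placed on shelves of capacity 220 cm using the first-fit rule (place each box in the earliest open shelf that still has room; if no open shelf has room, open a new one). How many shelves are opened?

  40 → shelf 1 (new)  [load 40/220]
  50 → shelf 1  [load 90/220]
  80 → shelf 1  [load 170/220]
  20 → shelf 1  [load 190/220]
  20 → shelf 1  [load 210/220]
  50 → shelf 2 (new)  [load 50/220]
  70 → shelf 2  [load 120/220]
  50 → shelf 2  [load 170/220]
  190 → shelf 3 (new)  [load 190/220]
  80 → shelf 4 (new)  [load 80/220]
  70 → shelf 4  [load 150/220]
  30 → shelf 2  [load 200/220]
  30 → shelf 3  [load 220/220]
  40 → shelf 4  [load 190/220]
4 shelves opened.

4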